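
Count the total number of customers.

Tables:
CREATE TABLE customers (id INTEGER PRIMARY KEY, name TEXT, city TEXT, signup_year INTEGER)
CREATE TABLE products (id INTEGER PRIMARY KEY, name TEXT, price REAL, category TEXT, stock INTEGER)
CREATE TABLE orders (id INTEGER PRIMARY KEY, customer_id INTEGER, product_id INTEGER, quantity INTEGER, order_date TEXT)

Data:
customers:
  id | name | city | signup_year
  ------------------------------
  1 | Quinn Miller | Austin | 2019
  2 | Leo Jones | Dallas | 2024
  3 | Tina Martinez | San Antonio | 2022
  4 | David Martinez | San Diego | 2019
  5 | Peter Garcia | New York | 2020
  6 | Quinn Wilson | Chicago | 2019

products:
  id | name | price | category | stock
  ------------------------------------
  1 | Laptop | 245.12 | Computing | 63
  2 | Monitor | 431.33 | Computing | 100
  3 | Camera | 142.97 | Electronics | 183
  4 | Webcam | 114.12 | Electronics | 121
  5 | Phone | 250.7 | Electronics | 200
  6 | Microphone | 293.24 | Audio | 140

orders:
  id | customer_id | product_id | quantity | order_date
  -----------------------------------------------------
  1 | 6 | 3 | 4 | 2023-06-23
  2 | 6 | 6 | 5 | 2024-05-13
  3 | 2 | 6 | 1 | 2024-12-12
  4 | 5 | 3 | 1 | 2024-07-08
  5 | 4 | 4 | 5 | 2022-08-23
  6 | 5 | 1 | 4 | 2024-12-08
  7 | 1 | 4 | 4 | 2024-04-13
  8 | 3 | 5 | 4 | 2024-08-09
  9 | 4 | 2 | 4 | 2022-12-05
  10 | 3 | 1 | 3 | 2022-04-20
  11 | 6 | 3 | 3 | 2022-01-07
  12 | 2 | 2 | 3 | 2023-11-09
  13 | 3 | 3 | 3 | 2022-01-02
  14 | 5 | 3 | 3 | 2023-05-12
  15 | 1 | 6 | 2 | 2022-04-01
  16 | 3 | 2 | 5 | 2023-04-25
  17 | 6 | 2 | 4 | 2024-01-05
SELECT COUNT(*) FROM customers

Execution result:
6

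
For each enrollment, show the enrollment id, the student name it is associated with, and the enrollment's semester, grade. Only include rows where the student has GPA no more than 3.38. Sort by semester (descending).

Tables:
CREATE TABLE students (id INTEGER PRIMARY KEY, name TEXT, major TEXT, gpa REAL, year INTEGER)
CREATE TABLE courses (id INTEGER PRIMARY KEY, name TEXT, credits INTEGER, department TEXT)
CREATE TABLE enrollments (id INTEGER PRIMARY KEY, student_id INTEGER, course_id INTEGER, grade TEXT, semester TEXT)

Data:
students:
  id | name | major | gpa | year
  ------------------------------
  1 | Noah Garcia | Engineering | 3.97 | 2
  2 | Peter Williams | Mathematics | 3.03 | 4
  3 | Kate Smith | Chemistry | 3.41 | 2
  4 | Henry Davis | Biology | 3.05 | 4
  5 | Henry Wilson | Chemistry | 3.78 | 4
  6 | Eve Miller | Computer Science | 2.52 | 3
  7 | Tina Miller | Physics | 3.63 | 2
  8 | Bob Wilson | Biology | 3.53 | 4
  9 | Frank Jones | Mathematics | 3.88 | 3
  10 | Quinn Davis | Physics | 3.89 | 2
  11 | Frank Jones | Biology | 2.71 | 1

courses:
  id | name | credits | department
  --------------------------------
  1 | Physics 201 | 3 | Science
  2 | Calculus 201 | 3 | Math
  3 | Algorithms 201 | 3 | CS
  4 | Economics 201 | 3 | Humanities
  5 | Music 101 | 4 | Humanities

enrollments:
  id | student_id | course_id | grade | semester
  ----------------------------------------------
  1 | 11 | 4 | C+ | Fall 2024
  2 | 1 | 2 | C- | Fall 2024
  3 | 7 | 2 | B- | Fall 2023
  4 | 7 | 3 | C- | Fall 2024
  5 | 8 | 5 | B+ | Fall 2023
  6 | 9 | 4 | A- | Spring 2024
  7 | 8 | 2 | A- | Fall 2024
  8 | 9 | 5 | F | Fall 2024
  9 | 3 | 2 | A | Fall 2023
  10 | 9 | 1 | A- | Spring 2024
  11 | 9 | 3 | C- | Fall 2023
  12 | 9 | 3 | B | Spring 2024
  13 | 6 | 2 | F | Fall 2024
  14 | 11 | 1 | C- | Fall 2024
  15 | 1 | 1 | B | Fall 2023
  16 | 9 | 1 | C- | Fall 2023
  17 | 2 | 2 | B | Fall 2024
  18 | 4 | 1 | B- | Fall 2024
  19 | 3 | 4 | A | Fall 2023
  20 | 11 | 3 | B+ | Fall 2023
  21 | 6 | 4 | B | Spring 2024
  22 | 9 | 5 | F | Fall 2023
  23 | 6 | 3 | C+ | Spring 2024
SELECT c.id, p.name AS student, c.semester, c.grade FROM enrollments c JOIN students p ON c.student_id = p.id WHERE p.gpa <= 3.38 ORDER BY c.semester DESC

Execution result:
id | student | semester | grade
21 | Eve Miller | Spring 2024 | B
23 | Eve Miller | Spring 2024 | C+
1 | Frank Jones | Fall 2024 | C+
13 | Eve Miller | Fall 2024 | F
14 | Frank Jones | Fall 2024 | C-
17 | Peter Williams | Fall 2024 | B
18 | Henry Davis | Fall 2024 | B-
20 | Frank Jones | Fall 2023 | B+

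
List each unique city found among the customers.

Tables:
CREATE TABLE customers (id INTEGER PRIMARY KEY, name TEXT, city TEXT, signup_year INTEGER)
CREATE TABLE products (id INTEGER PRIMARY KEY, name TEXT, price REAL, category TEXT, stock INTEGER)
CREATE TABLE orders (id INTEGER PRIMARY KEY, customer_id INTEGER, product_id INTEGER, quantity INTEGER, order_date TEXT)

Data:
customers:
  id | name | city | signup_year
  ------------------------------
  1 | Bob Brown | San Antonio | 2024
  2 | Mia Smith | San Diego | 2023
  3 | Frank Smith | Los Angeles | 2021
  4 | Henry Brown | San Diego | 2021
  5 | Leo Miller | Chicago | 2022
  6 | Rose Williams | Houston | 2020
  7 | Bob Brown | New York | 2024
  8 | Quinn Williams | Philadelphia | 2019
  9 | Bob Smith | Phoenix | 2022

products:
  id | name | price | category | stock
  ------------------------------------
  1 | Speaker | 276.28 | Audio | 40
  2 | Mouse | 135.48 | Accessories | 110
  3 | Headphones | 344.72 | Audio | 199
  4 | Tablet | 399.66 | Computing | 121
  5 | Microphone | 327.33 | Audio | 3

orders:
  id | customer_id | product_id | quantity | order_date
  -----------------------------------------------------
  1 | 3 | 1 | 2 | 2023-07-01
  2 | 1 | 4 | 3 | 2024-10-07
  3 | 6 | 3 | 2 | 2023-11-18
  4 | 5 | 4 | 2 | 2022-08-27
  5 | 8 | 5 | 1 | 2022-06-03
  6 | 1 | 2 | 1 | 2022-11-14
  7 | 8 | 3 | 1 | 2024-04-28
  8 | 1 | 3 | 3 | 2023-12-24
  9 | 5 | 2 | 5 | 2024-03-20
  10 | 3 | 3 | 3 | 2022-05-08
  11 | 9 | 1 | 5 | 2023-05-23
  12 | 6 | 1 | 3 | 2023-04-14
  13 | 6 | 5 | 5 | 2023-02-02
SELECT DISTINCT city FROM customers

Execution result:
city
San Antonio
San Diego
Los Angeles
Chicago
Houston
New York
Philadelphia
Phoenix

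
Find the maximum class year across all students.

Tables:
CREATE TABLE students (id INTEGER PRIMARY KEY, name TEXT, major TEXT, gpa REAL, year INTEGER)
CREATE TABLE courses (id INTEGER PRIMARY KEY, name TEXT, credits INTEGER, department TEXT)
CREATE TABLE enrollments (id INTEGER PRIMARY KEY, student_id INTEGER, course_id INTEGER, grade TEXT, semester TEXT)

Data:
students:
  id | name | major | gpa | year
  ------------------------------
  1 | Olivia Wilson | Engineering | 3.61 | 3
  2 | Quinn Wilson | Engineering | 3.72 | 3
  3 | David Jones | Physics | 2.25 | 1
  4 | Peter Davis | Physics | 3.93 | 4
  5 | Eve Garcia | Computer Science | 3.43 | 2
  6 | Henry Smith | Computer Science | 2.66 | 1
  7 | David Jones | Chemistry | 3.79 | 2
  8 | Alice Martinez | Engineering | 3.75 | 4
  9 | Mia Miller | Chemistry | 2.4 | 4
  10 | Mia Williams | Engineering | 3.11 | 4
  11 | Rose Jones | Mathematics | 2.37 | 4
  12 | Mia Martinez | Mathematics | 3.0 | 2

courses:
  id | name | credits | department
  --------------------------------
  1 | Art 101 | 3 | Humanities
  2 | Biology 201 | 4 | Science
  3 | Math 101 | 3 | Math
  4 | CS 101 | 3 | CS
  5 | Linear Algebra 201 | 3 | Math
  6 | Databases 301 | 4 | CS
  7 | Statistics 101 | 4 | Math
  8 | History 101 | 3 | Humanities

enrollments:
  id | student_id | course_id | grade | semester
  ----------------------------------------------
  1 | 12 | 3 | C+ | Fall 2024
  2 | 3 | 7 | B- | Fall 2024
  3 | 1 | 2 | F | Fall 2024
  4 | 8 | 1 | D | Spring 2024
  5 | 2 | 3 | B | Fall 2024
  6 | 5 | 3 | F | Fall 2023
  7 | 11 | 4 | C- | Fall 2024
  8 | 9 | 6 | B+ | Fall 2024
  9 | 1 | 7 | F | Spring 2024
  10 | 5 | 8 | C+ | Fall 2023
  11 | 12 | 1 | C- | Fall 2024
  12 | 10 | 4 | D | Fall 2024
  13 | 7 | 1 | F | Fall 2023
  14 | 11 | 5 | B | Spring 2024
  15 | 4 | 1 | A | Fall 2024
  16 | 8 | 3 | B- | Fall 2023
SELECT MAX(year) FROM students

Execution result:
4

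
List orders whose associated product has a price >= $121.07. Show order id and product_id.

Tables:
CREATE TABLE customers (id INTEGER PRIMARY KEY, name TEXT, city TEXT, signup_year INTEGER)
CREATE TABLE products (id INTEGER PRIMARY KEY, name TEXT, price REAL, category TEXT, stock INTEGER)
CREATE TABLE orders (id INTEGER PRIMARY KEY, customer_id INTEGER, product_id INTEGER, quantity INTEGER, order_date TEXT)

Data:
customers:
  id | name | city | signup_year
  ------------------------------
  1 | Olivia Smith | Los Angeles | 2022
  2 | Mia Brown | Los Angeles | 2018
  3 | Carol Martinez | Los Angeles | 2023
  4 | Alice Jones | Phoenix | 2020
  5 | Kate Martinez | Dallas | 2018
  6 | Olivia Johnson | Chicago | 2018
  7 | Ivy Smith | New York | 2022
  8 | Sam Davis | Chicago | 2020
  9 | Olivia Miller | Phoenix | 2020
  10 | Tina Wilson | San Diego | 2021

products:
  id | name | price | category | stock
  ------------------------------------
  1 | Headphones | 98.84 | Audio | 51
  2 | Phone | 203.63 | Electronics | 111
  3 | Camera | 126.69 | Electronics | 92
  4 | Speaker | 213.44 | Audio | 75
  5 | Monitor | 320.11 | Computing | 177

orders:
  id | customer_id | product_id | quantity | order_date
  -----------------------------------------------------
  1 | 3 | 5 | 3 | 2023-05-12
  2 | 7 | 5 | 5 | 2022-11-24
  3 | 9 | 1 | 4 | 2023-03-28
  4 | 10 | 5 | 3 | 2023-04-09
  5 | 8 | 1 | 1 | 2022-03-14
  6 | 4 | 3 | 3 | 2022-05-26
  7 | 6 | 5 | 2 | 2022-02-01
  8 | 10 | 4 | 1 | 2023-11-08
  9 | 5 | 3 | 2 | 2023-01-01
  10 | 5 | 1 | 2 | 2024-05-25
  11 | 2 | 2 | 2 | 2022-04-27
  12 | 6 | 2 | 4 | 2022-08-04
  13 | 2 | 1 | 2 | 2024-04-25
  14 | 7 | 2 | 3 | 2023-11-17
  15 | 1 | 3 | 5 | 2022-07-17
SELECT id, product_id FROM orders WHERE product_id IN (SELECT id FROM products WHERE price >= 121.07)

Execution result:
id | product_id
1 | 5
2 | 5
4 | 5
6 | 3
7 | 5
8 | 4
9 | 3
11 | 2
12 | 2
14 | 2
15 | 3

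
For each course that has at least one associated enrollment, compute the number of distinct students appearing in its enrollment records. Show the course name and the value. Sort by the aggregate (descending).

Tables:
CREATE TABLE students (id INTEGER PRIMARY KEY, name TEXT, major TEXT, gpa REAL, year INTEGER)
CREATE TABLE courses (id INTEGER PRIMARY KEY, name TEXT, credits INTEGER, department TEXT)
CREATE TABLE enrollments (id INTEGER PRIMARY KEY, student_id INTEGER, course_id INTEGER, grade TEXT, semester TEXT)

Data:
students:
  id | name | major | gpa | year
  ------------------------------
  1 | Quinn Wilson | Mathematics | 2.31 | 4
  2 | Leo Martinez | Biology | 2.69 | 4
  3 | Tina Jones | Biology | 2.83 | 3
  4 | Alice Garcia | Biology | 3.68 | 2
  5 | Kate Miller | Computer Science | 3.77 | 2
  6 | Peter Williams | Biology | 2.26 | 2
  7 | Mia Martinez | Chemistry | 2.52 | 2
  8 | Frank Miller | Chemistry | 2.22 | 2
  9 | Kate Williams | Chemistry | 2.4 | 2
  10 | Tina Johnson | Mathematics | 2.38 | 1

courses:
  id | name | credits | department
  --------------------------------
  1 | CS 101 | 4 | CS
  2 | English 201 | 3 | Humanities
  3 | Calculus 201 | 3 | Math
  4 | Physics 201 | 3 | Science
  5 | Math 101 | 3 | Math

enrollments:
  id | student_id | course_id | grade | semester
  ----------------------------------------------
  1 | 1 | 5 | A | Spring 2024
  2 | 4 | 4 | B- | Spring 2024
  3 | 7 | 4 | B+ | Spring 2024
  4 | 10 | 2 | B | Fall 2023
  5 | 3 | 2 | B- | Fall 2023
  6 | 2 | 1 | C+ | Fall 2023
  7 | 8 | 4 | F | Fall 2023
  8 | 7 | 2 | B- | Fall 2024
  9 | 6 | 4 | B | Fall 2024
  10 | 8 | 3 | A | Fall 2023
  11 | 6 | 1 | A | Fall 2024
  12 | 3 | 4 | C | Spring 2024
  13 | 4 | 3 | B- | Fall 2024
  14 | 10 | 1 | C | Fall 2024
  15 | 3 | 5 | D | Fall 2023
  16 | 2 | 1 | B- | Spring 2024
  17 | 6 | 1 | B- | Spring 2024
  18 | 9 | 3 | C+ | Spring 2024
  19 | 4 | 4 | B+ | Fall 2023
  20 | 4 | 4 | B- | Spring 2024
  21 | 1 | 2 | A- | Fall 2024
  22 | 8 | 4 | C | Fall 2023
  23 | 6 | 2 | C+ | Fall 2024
SELECT p.name, COUNT(DISTINCT c.student_id) AS distinct_student_count FROM enrollments c JOIN courses p ON c.course_id = p.id GROUP BY p.id, p.name ORDER BY distinct_student_count DESC

Execution result:
name | distinct_student_count
English 201 | 5
Physics 201 | 5
CS 101 | 3
Calculus 201 | 3
Math 101 | 2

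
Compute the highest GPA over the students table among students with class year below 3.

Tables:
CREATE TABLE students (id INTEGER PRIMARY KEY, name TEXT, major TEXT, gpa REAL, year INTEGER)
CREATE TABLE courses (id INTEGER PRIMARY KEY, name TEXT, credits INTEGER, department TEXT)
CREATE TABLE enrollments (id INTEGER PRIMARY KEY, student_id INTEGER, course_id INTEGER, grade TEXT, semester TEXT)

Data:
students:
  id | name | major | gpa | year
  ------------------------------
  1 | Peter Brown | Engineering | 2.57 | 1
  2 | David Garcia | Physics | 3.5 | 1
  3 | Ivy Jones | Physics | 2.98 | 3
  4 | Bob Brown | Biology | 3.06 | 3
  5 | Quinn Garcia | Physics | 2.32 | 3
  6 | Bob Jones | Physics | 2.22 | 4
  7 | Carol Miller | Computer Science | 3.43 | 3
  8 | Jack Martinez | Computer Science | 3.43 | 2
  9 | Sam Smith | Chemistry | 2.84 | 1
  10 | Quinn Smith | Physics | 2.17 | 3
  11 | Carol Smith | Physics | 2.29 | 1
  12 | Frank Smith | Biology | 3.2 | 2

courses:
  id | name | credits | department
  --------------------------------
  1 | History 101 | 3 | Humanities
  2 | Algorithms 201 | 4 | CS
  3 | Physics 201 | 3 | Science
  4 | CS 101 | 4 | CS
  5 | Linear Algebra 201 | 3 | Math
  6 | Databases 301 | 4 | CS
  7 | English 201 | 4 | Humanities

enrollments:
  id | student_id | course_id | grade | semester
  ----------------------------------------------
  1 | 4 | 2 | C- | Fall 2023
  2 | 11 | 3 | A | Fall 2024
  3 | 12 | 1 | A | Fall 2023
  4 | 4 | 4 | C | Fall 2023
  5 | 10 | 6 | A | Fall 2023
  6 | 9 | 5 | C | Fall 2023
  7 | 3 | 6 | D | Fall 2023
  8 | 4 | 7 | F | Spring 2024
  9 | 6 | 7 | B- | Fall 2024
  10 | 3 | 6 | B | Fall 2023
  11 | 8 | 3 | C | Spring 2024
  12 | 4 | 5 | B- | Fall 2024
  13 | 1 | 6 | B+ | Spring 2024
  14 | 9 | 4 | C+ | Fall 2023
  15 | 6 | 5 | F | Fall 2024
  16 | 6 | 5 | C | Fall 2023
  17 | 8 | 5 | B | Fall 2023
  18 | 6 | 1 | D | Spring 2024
SELECT MAX(gpa) FROM students WHERE year < 3

Execution result:
3.50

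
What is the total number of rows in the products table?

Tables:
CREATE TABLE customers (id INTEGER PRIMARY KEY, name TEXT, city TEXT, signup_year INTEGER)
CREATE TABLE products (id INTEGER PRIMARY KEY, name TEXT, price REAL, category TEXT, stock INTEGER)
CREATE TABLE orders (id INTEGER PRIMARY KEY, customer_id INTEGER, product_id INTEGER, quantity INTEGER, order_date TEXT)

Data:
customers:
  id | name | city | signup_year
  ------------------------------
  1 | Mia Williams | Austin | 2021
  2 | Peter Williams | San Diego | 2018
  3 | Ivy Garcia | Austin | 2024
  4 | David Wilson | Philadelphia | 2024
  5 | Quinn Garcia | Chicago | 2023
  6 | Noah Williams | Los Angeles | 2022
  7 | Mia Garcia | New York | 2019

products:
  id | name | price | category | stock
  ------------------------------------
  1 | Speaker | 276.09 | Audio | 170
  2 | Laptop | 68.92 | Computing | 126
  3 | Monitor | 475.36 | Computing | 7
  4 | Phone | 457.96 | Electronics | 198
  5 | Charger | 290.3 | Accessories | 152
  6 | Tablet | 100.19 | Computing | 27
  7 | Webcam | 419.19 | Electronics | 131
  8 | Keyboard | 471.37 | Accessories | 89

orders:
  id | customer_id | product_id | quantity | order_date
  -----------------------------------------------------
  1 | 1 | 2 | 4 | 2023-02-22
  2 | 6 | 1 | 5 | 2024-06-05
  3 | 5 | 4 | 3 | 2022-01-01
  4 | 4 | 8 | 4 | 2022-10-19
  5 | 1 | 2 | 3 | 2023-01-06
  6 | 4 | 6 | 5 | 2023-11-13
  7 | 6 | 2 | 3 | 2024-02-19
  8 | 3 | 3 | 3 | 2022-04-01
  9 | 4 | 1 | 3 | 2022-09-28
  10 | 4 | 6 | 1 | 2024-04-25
SELECT COUNT(*) FROM products

Execution result:
8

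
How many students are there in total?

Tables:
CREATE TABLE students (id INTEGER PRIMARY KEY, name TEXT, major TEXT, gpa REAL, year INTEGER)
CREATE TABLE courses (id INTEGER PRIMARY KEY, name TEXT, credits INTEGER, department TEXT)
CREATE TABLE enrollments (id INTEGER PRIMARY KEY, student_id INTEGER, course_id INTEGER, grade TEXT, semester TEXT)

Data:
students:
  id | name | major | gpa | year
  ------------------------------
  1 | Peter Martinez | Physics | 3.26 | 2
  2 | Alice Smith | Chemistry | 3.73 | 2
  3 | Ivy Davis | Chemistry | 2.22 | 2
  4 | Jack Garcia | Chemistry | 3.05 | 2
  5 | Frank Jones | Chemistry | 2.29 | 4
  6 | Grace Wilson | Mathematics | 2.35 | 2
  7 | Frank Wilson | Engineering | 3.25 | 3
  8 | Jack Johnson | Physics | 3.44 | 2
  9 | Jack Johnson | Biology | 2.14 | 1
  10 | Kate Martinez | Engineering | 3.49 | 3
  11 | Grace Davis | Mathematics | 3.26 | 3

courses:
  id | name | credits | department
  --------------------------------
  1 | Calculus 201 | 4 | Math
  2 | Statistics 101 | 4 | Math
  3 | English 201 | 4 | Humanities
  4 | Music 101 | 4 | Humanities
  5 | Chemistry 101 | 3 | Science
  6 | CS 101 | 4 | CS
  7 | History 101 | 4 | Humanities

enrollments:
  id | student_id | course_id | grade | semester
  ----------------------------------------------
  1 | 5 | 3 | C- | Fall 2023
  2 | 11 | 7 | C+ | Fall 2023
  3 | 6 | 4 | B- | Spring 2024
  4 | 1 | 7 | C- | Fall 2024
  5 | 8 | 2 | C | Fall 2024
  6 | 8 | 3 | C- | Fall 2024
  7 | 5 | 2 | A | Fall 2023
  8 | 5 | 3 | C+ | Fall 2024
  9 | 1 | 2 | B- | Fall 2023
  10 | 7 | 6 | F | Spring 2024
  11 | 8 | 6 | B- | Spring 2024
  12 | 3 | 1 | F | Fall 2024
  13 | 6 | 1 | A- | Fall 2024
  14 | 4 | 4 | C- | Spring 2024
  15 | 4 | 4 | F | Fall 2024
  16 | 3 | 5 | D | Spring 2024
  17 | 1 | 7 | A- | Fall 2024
SELECT COUNT(*) FROM students

Execution result:
11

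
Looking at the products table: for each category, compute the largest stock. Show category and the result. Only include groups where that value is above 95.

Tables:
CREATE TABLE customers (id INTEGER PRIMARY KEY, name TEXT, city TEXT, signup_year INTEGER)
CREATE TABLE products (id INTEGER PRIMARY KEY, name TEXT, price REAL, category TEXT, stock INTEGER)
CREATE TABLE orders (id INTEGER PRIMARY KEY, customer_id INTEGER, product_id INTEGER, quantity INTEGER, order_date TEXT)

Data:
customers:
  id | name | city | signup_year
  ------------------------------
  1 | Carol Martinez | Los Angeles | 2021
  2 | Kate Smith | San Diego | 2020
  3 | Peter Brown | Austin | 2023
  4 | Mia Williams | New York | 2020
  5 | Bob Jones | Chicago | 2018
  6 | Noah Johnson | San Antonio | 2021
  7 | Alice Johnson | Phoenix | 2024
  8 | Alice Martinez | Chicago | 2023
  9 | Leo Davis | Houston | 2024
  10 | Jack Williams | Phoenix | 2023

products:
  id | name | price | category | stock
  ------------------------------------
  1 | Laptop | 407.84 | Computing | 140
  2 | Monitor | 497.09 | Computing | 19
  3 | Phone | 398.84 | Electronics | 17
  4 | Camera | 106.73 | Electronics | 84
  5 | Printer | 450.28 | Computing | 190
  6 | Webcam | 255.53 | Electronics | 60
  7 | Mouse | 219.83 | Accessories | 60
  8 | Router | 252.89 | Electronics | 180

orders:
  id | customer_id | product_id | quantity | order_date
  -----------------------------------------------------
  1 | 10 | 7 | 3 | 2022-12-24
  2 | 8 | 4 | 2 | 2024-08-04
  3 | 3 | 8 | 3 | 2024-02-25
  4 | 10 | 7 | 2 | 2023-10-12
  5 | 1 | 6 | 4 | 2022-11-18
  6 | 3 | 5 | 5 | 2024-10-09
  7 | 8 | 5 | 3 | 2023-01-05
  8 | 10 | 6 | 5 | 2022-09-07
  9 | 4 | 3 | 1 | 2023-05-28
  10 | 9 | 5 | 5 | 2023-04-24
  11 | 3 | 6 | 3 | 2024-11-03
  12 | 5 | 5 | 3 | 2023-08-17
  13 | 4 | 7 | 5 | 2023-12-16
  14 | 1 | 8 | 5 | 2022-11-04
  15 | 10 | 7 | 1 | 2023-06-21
SELECT category, MAX(stock) AS max_stock FROM products GROUP BY category HAVING MAX(stock) > 95

Execution result:
category | max_stock
Computing | 190
Electronics | 180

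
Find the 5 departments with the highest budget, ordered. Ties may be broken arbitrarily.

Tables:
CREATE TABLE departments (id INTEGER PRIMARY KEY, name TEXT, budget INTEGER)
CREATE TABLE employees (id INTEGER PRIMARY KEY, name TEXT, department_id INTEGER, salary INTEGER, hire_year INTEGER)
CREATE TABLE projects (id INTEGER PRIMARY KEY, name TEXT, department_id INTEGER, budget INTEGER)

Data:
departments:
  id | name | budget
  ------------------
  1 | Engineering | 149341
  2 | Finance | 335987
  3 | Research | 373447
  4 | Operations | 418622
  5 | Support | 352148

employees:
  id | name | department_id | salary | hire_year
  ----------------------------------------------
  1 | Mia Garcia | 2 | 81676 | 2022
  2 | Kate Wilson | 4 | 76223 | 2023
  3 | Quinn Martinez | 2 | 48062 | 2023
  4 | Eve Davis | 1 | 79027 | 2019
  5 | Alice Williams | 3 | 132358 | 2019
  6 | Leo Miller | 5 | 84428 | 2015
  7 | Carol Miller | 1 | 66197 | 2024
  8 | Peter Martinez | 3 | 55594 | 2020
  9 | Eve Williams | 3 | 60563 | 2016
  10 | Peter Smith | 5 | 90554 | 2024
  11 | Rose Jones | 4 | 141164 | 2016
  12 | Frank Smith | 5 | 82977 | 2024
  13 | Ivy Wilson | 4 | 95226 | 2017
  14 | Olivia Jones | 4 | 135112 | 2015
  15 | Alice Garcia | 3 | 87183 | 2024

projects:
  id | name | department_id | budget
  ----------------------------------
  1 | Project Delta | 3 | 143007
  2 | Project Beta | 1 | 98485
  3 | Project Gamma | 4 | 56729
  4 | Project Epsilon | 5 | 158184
SELECT name, budget FROM departments ORDER BY budget DESC LIMIT 5

Execution result:
name | budget
Operations | 418622
Research | 373447
Support | 352148
Finance | 335987
Engineering | 149341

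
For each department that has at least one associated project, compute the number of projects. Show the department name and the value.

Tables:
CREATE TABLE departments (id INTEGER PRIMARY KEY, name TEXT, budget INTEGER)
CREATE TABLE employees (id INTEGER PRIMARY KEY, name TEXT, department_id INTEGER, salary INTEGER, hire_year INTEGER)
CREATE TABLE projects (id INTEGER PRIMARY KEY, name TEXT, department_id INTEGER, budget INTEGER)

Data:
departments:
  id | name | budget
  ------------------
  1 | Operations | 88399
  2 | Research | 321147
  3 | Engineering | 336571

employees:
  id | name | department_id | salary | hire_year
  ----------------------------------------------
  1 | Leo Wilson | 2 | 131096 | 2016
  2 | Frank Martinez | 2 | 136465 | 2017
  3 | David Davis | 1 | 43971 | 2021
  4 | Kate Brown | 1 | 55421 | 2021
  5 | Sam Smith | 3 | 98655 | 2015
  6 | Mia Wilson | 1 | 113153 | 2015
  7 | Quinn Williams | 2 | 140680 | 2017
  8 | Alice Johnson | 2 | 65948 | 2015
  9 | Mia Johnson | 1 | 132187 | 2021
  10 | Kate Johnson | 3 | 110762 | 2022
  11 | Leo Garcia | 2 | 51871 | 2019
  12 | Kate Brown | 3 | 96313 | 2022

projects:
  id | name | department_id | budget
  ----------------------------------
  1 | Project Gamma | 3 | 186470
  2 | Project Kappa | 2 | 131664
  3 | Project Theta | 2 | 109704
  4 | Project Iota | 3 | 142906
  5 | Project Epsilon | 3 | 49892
SELECT p.name, COUNT(*) AS n FROM projects c JOIN departments p ON c.department_id = p.id GROUP BY p.id, p.name

Execution result:
name | n
Research | 2
Engineering | 3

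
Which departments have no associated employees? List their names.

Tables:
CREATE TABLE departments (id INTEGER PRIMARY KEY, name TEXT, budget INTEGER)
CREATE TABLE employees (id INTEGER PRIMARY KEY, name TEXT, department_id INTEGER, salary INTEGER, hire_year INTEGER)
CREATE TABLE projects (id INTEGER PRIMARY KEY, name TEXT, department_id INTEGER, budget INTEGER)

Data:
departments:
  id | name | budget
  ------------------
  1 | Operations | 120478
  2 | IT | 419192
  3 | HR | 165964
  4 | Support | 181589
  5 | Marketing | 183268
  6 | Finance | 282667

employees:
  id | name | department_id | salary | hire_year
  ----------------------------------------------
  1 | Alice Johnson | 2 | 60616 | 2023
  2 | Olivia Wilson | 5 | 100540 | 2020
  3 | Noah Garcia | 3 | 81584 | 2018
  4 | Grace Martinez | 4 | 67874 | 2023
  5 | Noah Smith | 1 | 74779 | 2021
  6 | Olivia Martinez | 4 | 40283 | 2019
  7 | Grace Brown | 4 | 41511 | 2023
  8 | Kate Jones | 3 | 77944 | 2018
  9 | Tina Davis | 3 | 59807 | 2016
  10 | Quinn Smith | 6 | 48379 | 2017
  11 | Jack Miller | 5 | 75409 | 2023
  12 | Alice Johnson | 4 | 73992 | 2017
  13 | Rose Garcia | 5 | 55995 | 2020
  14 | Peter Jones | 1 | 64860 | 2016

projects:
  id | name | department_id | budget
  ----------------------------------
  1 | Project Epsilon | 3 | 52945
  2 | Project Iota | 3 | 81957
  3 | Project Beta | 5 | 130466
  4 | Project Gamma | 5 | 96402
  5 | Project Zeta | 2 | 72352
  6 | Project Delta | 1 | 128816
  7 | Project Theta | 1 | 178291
SELECT p.name FROM departments p LEFT JOIN employees c ON c.department_id = p.id WHERE c.id IS NULL

Execution result:
(no rows)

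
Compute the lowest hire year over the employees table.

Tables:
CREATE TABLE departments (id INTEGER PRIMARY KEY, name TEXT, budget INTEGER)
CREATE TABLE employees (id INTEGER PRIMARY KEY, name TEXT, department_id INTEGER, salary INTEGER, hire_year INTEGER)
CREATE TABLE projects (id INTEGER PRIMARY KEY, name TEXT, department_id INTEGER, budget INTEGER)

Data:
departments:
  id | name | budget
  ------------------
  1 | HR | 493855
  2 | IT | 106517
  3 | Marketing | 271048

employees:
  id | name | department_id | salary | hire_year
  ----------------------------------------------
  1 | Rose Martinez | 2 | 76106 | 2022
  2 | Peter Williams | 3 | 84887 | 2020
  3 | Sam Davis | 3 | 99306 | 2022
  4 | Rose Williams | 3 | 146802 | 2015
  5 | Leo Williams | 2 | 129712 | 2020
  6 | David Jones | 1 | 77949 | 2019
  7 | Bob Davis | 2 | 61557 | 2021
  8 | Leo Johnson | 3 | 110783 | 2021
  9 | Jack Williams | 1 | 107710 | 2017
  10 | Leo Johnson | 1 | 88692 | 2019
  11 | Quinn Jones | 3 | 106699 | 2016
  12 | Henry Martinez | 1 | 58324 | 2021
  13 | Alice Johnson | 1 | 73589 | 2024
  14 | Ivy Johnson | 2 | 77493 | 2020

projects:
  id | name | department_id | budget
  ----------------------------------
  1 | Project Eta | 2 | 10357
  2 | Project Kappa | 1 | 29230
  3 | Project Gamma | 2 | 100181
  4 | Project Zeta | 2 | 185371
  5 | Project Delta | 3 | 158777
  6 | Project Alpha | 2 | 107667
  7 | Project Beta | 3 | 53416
SELECT MIN(hire_year) FROM employees

Execution result:
2015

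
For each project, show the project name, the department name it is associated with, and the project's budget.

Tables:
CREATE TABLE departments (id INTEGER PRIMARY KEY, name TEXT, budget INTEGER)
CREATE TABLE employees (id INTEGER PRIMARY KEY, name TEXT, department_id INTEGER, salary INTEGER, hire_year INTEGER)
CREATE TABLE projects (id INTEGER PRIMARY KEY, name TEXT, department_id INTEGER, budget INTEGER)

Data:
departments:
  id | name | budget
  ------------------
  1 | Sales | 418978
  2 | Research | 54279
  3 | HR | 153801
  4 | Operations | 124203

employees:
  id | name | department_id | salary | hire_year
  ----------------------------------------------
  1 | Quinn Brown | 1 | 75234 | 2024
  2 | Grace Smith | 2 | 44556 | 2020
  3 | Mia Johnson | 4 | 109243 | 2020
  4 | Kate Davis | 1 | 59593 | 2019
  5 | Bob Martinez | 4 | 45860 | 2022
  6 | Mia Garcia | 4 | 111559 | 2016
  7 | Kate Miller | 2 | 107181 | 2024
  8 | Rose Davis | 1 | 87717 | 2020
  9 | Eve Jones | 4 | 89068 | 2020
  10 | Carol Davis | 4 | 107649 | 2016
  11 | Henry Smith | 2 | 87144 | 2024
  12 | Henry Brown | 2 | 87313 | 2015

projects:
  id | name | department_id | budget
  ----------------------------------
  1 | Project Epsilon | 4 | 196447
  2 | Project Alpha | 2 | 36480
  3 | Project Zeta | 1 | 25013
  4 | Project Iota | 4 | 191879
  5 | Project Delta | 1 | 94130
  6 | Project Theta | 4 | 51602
SELECT c.name, p.name AS department, c.budget FROM projects c JOIN departments p ON c.department_id = p.id

Execution result:
name | department | budget
Project Epsilon | Operations | 196447
Project Alpha | Research | 36480
Project Zeta | Sales | 25013
Project Iota | Operations | 191879
Project Delta | Sales | 94130
Project Theta | Operations | 51602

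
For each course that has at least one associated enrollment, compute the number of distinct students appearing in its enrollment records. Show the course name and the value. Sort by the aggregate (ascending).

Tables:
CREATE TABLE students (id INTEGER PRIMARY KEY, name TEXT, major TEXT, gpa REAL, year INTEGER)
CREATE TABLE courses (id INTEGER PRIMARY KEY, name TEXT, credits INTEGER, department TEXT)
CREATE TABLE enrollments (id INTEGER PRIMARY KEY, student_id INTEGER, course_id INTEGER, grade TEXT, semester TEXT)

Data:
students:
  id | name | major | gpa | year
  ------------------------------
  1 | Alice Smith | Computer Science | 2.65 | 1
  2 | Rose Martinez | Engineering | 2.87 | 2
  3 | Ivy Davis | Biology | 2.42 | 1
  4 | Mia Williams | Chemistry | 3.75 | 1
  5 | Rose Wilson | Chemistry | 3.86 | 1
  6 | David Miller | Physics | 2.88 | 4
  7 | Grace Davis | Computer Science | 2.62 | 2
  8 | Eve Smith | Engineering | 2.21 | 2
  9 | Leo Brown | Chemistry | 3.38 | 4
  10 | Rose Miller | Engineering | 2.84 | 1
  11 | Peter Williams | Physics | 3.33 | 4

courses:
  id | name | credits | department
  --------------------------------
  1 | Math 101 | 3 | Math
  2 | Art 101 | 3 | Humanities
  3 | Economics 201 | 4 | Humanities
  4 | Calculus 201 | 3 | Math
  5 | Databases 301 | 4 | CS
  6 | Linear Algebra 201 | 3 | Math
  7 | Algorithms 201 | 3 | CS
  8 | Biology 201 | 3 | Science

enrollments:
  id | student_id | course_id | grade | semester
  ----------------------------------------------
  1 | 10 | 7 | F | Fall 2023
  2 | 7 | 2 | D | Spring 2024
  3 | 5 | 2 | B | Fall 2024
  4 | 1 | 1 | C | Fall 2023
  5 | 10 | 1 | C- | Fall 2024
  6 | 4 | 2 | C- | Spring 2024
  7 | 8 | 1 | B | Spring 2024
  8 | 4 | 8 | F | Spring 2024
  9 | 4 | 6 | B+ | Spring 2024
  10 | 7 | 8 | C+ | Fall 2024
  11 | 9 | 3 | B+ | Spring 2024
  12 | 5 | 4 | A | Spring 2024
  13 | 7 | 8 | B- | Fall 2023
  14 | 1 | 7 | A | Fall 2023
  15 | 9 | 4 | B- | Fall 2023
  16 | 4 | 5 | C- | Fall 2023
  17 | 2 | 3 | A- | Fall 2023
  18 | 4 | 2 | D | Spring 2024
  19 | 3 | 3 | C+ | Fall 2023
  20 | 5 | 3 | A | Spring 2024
SELECT p.name, COUNT(DISTINCT c.student_id) AS distinct_student_count FROM enrollments c JOIN courses p ON c.course_id = p.id GROUP BY p.id, p.name ORDER BY distinct_student_count ASC

Execution result:
name | distinct_student_count
Databases 301 | 1
Linear Algebra 201 | 1
Calculus 201 | 2
Algorithms 201 | 2
Biology 201 | 2
Math 101 | 3
Art 101 | 3
Economics 201 | 4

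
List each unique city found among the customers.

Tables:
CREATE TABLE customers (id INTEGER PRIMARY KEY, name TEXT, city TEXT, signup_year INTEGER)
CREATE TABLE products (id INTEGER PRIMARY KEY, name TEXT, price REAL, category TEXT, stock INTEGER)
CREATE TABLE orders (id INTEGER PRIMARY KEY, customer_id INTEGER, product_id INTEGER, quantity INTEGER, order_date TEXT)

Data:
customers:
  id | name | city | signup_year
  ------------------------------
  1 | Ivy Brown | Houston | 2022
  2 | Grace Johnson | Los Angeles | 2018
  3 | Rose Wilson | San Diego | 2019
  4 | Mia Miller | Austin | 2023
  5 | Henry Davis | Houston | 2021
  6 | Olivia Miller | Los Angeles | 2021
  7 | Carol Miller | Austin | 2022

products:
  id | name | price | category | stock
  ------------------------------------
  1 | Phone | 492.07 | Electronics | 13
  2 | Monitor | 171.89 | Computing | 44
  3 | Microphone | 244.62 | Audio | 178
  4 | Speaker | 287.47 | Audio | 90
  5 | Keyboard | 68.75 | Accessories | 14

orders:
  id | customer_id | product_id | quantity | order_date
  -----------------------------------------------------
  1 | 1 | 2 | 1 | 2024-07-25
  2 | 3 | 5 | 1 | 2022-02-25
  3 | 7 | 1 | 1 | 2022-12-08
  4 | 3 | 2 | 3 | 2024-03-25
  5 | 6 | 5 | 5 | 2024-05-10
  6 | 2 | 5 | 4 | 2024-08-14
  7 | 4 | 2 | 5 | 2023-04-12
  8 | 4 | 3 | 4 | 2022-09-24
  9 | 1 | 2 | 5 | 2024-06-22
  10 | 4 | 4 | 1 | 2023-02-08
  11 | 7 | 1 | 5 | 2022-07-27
SELECT DISTINCT city FROM customers

Execution result:
city
Houston
Los Angeles
San Diego
Austin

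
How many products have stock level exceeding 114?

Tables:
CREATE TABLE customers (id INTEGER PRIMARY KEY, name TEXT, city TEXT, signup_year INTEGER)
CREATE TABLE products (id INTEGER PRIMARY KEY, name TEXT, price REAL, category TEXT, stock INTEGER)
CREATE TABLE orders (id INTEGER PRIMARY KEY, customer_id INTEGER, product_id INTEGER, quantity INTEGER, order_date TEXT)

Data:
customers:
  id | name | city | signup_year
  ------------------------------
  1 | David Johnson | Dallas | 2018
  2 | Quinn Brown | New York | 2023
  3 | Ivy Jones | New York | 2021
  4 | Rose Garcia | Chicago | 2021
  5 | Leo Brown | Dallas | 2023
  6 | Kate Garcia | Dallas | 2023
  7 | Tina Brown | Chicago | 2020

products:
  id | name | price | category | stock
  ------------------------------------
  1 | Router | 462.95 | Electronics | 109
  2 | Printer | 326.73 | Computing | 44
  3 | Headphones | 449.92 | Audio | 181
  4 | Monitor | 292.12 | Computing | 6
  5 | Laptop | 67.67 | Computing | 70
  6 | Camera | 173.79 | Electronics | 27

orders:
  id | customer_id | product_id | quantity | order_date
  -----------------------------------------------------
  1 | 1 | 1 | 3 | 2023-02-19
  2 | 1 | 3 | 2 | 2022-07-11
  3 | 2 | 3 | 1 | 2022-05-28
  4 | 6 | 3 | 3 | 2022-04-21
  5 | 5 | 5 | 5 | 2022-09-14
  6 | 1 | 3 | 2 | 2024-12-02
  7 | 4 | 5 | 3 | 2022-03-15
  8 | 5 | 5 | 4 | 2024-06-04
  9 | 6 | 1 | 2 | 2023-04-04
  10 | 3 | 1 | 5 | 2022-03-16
SELECT COUNT(*) FROM products WHERE stock > 114

Execution result:
1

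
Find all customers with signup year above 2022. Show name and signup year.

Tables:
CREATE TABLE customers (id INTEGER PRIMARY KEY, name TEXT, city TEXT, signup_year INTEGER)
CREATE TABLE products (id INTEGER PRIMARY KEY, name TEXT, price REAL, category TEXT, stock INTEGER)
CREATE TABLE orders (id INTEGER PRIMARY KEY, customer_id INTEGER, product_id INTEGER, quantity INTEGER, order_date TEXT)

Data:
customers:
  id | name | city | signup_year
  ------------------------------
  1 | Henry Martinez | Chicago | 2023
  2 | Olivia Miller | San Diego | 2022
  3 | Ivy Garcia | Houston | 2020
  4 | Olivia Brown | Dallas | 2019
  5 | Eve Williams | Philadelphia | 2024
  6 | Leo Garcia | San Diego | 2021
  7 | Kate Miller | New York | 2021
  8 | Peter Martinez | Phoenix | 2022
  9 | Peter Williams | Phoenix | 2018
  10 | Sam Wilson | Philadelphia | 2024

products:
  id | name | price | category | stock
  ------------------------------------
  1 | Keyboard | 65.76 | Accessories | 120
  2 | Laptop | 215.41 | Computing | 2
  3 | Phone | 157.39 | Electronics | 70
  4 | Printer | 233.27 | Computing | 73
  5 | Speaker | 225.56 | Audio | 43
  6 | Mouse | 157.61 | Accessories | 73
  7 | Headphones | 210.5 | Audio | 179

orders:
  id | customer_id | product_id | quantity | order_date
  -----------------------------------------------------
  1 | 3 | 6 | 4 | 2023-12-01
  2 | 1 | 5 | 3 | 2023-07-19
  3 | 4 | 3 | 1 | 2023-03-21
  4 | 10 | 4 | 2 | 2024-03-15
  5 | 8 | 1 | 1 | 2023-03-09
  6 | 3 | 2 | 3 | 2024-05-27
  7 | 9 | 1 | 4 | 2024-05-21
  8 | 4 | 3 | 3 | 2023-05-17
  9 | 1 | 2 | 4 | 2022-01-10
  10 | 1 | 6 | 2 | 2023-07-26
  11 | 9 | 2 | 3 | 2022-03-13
SELECT name, signup_year FROM customers WHERE signup_year > 2022

Execution result:
name | signup_year
Henry Martinez | 2023
Eve Williams | 2024
Sam Wilson | 2024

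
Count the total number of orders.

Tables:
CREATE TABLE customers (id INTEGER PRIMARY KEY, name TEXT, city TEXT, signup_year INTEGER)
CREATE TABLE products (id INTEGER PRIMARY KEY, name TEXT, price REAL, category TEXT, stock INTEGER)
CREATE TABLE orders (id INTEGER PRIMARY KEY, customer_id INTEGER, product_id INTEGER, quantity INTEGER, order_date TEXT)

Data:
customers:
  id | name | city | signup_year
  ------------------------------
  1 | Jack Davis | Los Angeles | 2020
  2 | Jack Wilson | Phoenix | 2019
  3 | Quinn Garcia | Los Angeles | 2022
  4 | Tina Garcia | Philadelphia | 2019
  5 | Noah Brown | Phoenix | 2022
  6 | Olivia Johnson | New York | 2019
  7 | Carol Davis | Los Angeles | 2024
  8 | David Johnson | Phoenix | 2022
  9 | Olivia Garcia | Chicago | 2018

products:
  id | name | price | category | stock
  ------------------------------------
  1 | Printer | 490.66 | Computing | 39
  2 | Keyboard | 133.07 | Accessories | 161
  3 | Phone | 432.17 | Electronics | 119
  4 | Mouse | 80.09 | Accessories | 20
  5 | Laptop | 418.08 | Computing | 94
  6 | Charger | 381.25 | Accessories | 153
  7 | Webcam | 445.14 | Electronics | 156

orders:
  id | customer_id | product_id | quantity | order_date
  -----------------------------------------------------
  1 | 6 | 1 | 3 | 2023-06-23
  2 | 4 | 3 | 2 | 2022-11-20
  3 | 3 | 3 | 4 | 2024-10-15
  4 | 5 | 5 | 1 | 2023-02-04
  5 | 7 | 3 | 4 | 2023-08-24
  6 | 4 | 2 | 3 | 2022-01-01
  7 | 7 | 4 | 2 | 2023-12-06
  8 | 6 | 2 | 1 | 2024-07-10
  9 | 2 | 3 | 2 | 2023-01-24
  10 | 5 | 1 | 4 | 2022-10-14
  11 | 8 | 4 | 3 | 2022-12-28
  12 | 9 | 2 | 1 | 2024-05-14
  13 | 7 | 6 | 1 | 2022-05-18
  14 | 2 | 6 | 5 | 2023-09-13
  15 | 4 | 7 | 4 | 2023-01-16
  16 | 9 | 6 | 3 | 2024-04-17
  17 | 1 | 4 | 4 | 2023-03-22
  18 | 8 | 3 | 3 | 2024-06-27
SELECT COUNT(*) FROM orders

Execution result:
18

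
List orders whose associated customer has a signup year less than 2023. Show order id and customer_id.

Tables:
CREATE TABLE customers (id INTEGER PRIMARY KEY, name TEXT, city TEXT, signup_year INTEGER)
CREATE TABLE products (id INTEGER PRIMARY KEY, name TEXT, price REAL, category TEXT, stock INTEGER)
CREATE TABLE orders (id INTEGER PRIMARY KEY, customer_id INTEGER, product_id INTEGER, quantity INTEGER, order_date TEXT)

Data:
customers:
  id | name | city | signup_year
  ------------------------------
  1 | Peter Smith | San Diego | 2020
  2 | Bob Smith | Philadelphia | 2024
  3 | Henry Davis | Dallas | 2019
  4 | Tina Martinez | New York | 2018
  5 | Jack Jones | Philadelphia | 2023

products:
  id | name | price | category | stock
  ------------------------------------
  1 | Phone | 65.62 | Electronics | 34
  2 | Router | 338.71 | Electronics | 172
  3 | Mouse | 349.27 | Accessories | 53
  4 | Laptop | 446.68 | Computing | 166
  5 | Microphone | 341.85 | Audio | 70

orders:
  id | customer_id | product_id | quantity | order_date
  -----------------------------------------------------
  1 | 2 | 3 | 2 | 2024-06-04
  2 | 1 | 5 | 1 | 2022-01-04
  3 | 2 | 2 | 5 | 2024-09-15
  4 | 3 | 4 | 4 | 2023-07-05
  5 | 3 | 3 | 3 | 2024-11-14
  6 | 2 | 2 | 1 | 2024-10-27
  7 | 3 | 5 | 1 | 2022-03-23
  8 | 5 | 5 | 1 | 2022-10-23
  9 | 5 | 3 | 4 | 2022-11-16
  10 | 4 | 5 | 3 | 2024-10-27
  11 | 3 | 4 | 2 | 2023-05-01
SELECT id, customer_id FROM orders WHERE customer_id IN (SELECT id FROM customers WHERE signup_year < 2023)

Execution result:
id | customer_id
2 | 1
4 | 3
5 | 3
7 | 3
10 | 4
11 | 3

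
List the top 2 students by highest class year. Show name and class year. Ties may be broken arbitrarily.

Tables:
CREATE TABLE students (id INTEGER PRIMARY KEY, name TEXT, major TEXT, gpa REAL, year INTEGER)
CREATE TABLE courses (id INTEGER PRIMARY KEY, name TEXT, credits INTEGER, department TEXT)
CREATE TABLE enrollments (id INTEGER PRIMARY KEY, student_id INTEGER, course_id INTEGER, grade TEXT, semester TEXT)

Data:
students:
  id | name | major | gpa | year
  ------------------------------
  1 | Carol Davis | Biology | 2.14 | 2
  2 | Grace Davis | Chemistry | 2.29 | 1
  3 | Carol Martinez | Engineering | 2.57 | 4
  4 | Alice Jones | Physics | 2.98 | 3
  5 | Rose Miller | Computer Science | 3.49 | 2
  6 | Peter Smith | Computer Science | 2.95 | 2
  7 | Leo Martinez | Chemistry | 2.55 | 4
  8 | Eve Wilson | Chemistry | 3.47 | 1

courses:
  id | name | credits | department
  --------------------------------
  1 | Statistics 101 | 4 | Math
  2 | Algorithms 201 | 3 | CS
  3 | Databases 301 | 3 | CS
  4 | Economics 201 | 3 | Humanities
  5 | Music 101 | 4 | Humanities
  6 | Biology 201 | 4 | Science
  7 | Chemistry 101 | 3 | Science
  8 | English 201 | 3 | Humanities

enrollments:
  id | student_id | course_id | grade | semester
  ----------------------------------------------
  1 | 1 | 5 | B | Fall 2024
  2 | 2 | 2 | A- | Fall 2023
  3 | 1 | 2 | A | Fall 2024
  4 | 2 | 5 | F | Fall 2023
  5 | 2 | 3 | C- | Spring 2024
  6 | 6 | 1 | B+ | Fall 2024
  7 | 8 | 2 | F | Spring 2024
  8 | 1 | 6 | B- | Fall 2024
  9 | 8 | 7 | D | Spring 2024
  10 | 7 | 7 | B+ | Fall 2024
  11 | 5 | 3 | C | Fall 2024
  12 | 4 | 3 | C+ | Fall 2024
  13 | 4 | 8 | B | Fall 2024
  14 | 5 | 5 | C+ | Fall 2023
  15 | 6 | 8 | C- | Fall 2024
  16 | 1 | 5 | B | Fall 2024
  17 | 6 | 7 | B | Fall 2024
SELECT name, year FROM students ORDER BY year DESC LIMIT 2

Execution result:
name | year
Carol Martinez | 4
Leo Martinez | 4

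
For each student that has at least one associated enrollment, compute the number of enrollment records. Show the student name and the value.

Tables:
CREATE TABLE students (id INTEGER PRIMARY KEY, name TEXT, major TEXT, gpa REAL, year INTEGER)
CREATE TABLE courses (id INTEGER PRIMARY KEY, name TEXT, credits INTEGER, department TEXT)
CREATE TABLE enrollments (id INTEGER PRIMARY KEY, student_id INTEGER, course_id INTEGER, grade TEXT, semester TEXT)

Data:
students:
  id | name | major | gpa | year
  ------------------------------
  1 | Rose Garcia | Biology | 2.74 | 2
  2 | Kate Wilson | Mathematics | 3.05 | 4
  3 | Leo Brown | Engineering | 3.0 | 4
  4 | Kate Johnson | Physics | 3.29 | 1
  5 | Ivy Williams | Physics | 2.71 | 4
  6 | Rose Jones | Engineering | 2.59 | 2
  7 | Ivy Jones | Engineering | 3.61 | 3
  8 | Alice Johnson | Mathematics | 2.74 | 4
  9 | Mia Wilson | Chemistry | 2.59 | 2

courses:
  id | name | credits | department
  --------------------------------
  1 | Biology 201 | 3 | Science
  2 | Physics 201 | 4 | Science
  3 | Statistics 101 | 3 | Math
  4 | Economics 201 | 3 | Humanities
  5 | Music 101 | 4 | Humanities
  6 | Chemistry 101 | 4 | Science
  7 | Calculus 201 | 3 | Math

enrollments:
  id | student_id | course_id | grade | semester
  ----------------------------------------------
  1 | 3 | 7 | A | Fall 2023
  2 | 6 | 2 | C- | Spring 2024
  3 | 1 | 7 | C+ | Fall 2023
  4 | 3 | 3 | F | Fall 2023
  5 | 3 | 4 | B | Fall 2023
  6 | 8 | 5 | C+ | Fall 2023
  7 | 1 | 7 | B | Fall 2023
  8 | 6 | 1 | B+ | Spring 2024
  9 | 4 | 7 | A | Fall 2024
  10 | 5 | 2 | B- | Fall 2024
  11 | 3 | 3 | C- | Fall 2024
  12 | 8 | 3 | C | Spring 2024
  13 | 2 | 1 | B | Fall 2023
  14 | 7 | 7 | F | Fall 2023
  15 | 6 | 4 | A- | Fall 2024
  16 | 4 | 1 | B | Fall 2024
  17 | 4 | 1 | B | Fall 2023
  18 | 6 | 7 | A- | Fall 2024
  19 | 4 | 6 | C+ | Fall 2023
SELECT p.name, COUNT(*) AS n FROM enrollments c JOIN students p ON c.student_id = p.id GROUP BY p.id, p.name

Execution result:
name | n
Rose Garcia | 2
Kate Wilson | 1
Leo Brown | 4
Kate Johnson | 4
Ivy Williams | 1
Rose Jones | 4
Ivy Jones | 1
Alice Johnson | 2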